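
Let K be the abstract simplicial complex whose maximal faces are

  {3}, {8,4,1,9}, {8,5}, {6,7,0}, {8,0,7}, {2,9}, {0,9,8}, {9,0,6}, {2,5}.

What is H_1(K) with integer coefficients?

H_1 ≅ Z.

We work with the vertex ordering 0 < 1 < 2 < 3 < 4 < 5 < 6 < 7 < 8 < 9. The simplices of K, each written with vertices in increasing order, are:

  0-simplices (10): [0], [1], [2], [3], [4], [5], [6], [7], [8], [9]
  1-simplices (16): [0,6], [0,7], [0,8], [0,9], [1,4], [1,8], [1,9], [2,5], [2,9], [4,8], [4,9], [5,8], [6,7], [6,9], [7,8], [8,9]
  2-simplices (8): [0,6,7], [0,6,9], [0,7,8], [0,8,9], [1,4,8], [1,4,9], [1,8,9], [4,8,9]
  3-simplices (1): [1,4,8,9]

so the chain groups are C_0 ≅ Z^10, C_1 ≅ Z^16, C_2 ≅ Z^8, C_3 ≅ Z^1.

Boundary ∂_1: C_1 → C_0 sends each edge [p,q] (with p < q) to q − p. For instance
  ∂[8,9] = [9] − [8].
The resulting 10×16 matrix has rank 8, and its Smith normal form has invariant factors (1,1,1,1,1,1,1,1).

The boundary map ∂_2: C_2 → C_1 acts by ∂[p,q,r] = [q,r] − [p,r] + [p,q]. For instance
  ∂[0,6,7] = [6,7] − [0,7] + [0,6],
  ∂[1,4,8] = [4,8] − [1,8] + [1,4].
As a 16×8 matrix over Z this has rank 7, with invariant factors (1,1,1,1,1,1,1).

∂_3: C_3 → C_2 sends each 3-simplex σ to the alternating sum Σ_i (−1)^i (σ with its i-th vertex removed). For instance
  ∂[1,4,8,9] = [4,8,9] − [1,8,9] + [1,4,9] − [1,4,8].
The resulting 8×1 matrix has rank 1, and its Smith normal form has invariant factors (1).

From H_k ≅ ker(∂_k) / im(∂_{k+1}) we obtain:

  H_1: rank ker ∂_1 − rank ∂_2 = (16 − 8) − 7 = 1, and the invariant factors of ∂_2 are all 1, so H_1 ≅ Z.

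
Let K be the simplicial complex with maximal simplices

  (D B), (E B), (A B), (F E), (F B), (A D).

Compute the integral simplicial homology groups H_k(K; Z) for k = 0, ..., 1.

We work with the vertex ordering A < B < D < E < F. The simplices of K, each written with vertices in increasing order, are:

  0-simplices (5): A, B, D, E, F
  1-simplices (6): AB, AD, BD, BE, BF, EF

Hence C_0 ≅ Z^5, C_1 ≅ Z^6.

Boundary ∂_1: C_1 → C_0 is given by ∂[p,q] = [q] − [p]. For instance
  ∂BF = F − B.
As a 5×6 matrix over Z this has rank 4, with invariant factors (1,1,1,1).

Reading off H_k = ker ∂_k / im ∂_{k+1}:

  H_0: rank C_0 − rank ∂_1 = 5 − 4 = 1, and the invariant factors of ∂_1 are all 1, so H_0 = Z.
  H_1: rank ker ∂_1 − rank ∂_2 = (6 − 4) − 0 = 2, and there is no ∂_2, so H_1 = Z^2.

H_0 ≅ Z,  H_1 ≅ Z^2.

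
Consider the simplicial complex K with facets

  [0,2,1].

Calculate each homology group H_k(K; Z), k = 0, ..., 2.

H_0 ≅ Z,  H_1 = 0,  H_2 = 0.

K has 3 vertices, 3 edges, 1 triangle.
rank ∂_0 = 0, rank ∂_1 = 2 ⇒ b_0 = 3 − 0 − 2 = 1; all invariant factors of ∂_1 are 1 so no torsion. So H_0 ≅ Z.
rank ∂_1 = 2, rank ∂_2 = 1 ⇒ b_1 = 3 − 2 − 1 = 0; all invariant factors of ∂_2 are 1 so no torsion. So H_1 ≅ 0.
rank ∂_2 = 1, rank ∂_3 = 0 ⇒ b_2 = 1 − 1 − 0 = 0. So H_2 ≅ 0.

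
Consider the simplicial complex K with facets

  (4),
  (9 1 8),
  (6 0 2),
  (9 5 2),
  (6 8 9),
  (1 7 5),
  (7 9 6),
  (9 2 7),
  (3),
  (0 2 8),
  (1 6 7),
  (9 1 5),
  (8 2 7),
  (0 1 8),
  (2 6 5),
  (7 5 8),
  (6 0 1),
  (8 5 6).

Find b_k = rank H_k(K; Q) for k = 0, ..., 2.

b_0 = 3, b_1 = 2, b_2 = 1.

Take the total order 0 < 1 < 2 < 3 < 4 < 5 < 6 < 7 < 8 < 9 on the vertex set. Then K (dimension 2) consists of the simplices:

  0-simplices (10): [0], [1], [2], [3], [4], [5], [6], [7], [8], [9]
  1-simplices (24): (24 of them)
  2-simplices (16): [0,1,6], [0,1,8], [0,2,6], [0,2,8], [1,5,7], [1,5,9], [1,6,7], [1,8,9], [2,5,6], [2,5,9], [2,7,8], [2,7,9], [5,6,8], [5,7,8], [6,7,9], [6,8,9]

Hence C_0 ≅ Z^10, C_1 ≅ Z^24, C_2 ≅ Z^16.

∂_1: C_1 → C_0 is given by ∂[p,q] = [q] − [p].
This gives a 10×24 integer matrix of rank 7; reducing to Smith normal form yields diagonal entries (1,1,1,1,1,1,1).

Boundary ∂_2: C_2 → C_1 acts by ∂[p,q,r] = [q,r] − [p,r] + [p,q]. For instance
  ∂[5,7,8] = [7,8] − [5,8] + [5,7],
  ∂[5,6,8] = [6,8] − [5,8] + [5,6].
As a 24×16 matrix over Z this has rank 15, with invariant factors (1,1,1,1,1,1,1,1,1,1,1,1,1,1,1).

Reading off H_k = ker ∂_k / im ∂_{k+1}:

  H_0: rank C_0 − rank ∂_1 = 10 − 7 = 3, and the invariant factors of ∂_1 are all 1, so H_0 ≅ Z^3.
  H_1: rank ker ∂_1 − rank ∂_2 = (24 − 7) − 15 = 2, and the invariant factors of ∂_2 are all 1, so H_1 ≅ Z^2.
  H_2: rank ker ∂_2 − rank ∂_3 = (16 − 15) − 0 = 1, and there is no ∂_3, so H_2 ≅ Z.

Hence the Betti numbers are b_0 = 3, b_1 = 2, b_2 = 1.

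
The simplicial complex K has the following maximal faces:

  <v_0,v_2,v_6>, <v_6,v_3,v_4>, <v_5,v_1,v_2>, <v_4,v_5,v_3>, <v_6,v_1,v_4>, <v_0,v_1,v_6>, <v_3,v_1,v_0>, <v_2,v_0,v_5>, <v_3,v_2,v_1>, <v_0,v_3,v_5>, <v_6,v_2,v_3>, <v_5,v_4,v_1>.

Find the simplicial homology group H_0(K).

We work with the vertex ordering v_0 < v_1 < v_2 < v_3 < v_4 < v_5 < v_6. The simplices of K, each written with vertices in increasing order, are:

  0-simplices (7): [v_0], [v_1], [v_2], [v_3], [v_4], [v_5], [v_6]
  1-simplices (18): (18 of them)
  2-simplices (12): (12 of them)

Hence C_0 ≅ Z^7, C_1 ≅ Z^18, C_2 ≅ Z^12.

Boundary ∂_1: C_1 → C_0 sends each edge [p,q] (with p < q) to q − p.
As a 7×18 matrix over Z this has rank 6, with invariant factors (1,1,1,1,1,1).

The boundary map ∂_2: C_2 → C_1 sends each 2-simplex [p,q,r] to [q,r] − [p,r] + [p,q]. For instance
  ∂[v_2,v_3,v_6] = [v_3,v_6] − [v_2,v_6] + [v_2,v_3],
  ∂[v_0,v_3,v_5] = [v_3,v_5] − [v_0,v_5] + [v_0,v_3].
As a 18×12 matrix over Z this has rank 12, with invariant factors (1,1,1,1,1,1,1,1,1,1,1,2).

Now H_k = ker ∂_k / im ∂_{k+1}, so:

  H_0: rank C_0 − rank ∂_1 = 7 − 6 = 1, and the invariant factors of ∂_1 are all 1, so H_0 ≅ Z.

H_0 ≅ Z.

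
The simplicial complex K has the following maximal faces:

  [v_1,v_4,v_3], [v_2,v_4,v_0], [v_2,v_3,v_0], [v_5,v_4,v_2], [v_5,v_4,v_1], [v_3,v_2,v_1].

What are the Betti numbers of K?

b_0 = 1, b_1 = 1, b_2 = 0.

Order the vertices as v_0 < v_1 < v_2 < v_3 < v_4 < v_5. Listing each simplex with vertices in this order, K has dimension 2 with simplices:

  0-simplices (6): [v_0], [v_1], [v_2], [v_3], [v_4], [v_5]
  1-simplices (12): [v_0,v_2], [v_0,v_3], [v_0,v_4], [v_1,v_2], [v_1,v_3], [v_1,v_4], [v_1,v_5], [v_2,v_3], [v_2,v_4], [v_2,v_5], [v_3,v_4], [v_4,v_5]
  2-simplices (6): [v_0,v_2,v_3], [v_0,v_2,v_4], [v_1,v_2,v_3], [v_1,v_3,v_4], [v_1,v_4,v_5], [v_2,v_4,v_5]

so the chain groups are C_0 ≅ Z^6, C_1 ≅ Z^12, C_2 ≅ Z^6.

The boundary map ∂_1: C_1 → C_0 is given by ∂[p,q] = [q] − [p]. For instance
  ∂[v_2,v_5] = [v_5] − [v_2].
The 6×12 boundary matrix has rank 5 and Smith normal form diag(1,1,1,1,1).

The boundary map ∂_2: C_2 → C_1 maps a triangle to the signed sum of its edges. For instance
  ∂[v_1,v_4,v_5] = [v_4,v_5] − [v_1,v_5] + [v_1,v_4],
  ∂[v_1,v_2,v_3] = [v_2,v_3] − [v_1,v_3] + [v_1,v_2].
The 12×6 boundary matrix has rank 6 and Smith normal form diag(1,1,1,1,1,1).

Computing H_k = (kernel of ∂_k) / (image of ∂_{k+1}):

  H_0: rank C_0 − rank ∂_1 = 6 − 5 = 1, and the invariant factors of ∂_1 are all 1, so H_0 = Z.
  H_1: rank ker ∂_1 − rank ∂_2 = (12 − 5) − 6 = 1, and the invariant factors of ∂_2 are all 1, so H_1 = Z.
  H_2: rank ker ∂_2 − rank ∂_3 = (6 − 6) − 0 = 0, and there is no ∂_3, so H_2 = 0.

As a check, the Euler characteristic is 6 − 12 + 6 = 0, which agrees with 1 − 1 + 0 = 0.
(K is a triangulation of the cylinder S^1 x I.)

Hence the Betti numbers are b_0 = 1, b_1 = 1, b_2 = 0.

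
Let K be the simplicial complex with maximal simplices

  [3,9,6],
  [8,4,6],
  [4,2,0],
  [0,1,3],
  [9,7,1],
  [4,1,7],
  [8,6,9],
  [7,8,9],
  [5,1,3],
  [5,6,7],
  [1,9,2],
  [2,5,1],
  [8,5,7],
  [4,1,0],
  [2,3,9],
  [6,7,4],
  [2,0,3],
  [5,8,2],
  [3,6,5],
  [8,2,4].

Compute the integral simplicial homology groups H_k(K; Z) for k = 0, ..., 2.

H_0 = Z,  H_1 = Z ⊕ Z/2Z,  H_2 = 0.

Order the vertices as 0 < 1 < 2 < 3 < 4 < 5 < 6 < 7 < 8 < 9. Listing each simplex with vertices in this order, K has dimension 2 with simplices:

  0-simplices (10): [0], [1], [2], [3], [4], [5], [6], [7], [8], [9]
  1-simplices (30): (30 of them)
  2-simplices (20): (20 of them)

so the chain groups are C_0 ≅ Z^10, C_1 ≅ Z^30, C_2 ≅ Z^20.

The boundary map ∂_1: C_1 → C_0 sends each edge [p,q] (with p < q) to q − p.
The resulting 10×30 matrix has rank 9, and its Smith normal form has invariant factors (1,1,1,1,1,1,1,1,1).

The boundary map ∂_2: C_2 → C_1 sends each 2-simplex [p,q,r] to [q,r] − [p,r] + [p,q]. For instance
  ∂[0,2,3] = [2,3] − [0,3] + [0,2],
  ∂[6,8,9] = [8,9] − [6,9] + [6,8].
The 30×20 boundary matrix has rank 20 and Smith normal form diag(1,1,1,1,1,1,1,1,1,1,1,1,1,1,1,1,1,1,1,2).

Computing H_k = (kernel of ∂_k) / (image of ∂_{k+1}):

  H_0: rank C_0 − rank ∂_1 = 10 − 9 = 1, and the invariant factors of ∂_1 are all 1, so H_0 ≅ Z.
  H_1: rank ker ∂_1 − rank ∂_2 = (30 − 9) − 20 = 1, and ∂_2 has invariant factor 2 > 1, so H_1 ≅ Z ⊕ Z/2Z.
  H_2: rank ker ∂_2 − rank ∂_3 = (20 − 20) − 0 = 0, and there is no ∂_3, so H_2 ≅ 0.

As a check, the Euler characteristic is 10 − 30 + 20 = 0, which agrees with 1 − 1 + 0 = 0.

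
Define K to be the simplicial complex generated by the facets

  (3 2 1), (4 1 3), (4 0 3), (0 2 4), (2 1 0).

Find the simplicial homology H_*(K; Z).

H_0 ≅ Z,  H_1 ≅ Z,  H_2 = 0.

Order the vertices as 0 < 1 < 2 < 3 < 4. Listing each simplex with vertices in this order, K has dimension 2 with simplices:

  0-simplices (5): [0], [1], [2], [3], [4]
  1-simplices (10): [0,1], [0,2], [0,3], [0,4], [1,2], [1,3], [1,4], [2,3], [2,4], [3,4]
  2-simplices (5): [0,1,2], [0,2,4], [0,3,4], [1,2,3], [1,3,4]

giving chain groups C_0 ≅ Z^5, C_1 ≅ Z^10, C_2 ≅ Z^5.

The boundary map ∂_1: C_1 → C_0 sends each edge [p,q] (with p < q) to q − p.
As a 5×10 matrix over Z this has rank 4, with invariant factors (1,1,1,1).

∂_2: C_2 → C_1 sends each 2-simplex [p,q,r] to [q,r] − [p,r] + [p,q]. For instance
  ∂[0,1,2] = [1,2] − [0,2] + [0,1],
  ∂[1,2,3] = [2,3] − [1,3] + [1,2].
The 10×5 boundary matrix has rank 5 and Smith normal form diag(1,1,1,1,1).

Now H_k = ker ∂_k / im ∂_{k+1}, so:

  H_0: rank C_0 − rank ∂_1 = 5 − 4 = 1, and the invariant factors of ∂_1 are all 1, so H_0 = Z.
  H_1: rank ker ∂_1 − rank ∂_2 = (10 − 4) − 5 = 1, and the invariant factors of ∂_2 are all 1, so H_1 = Z.
  H_2: rank ker ∂_2 − rank ∂_3 = (5 − 5) − 0 = 0, and there is no ∂_3, so H_2 = 0.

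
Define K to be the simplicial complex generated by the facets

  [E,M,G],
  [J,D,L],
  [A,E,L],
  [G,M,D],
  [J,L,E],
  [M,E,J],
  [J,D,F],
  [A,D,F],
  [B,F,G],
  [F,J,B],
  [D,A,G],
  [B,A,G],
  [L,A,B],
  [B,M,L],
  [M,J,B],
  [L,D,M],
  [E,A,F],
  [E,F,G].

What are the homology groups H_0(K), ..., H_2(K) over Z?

Fix the vertex order A < B < D < E < F < G < J < L < M and write every simplex with vertices in increasing order. Then dim K = 2 and the simplices of K are:

  0-simplices (9): A, B, D, E, F, G, J, L, M
  1-simplices (27): AB, AD, AE, AF, AG, AL, BF, BG, BJ, BL, BM, DF, DG, DJ, DL, DM, EF, EG, EJ, EL, EM, FG, FJ, GM, JL, JM, LM
  2-simplices (18): ABG, ABL, ADF, ADG, AEF, AEL, BFG, BFJ, BJM, BLM, DFJ, DGM, DJL, DLM, EFG, EGM, EJL, EJM

Hence C_0 ≅ Z^9, C_1 ≅ Z^27, C_2 ≅ Z^18.

The boundary map ∂_1: C_1 → C_0 sends each edge [p,q] (with p < q) to q − p.
The resulting 9×27 matrix has rank 8, and its Smith normal form has invariant factors (1,1,1,1,1,1,1,1).

∂_2: C_2 → C_1 sends each 2-simplex [p,q,r] to [q,r] − [p,r] + [p,q]. For instance
  ∂DFJ = FJ − DJ + DF,
  ∂EFG = FG − EG + EF.
The resulting 27×18 matrix has rank 18, and its Smith normal form has invariant factors (1,1,1,1,1,1,1,1,1,1,1,1,1,1,1,1,1,2).

From H_k ≅ ker(∂_k) / im(∂_{k+1}) we obtain:

  H_0: rank C_0 − rank ∂_1 = 9 − 8 = 1, and the invariant factors of ∂_1 are all 1, so H_0 ≅ Z.
  H_1: rank ker ∂_1 − rank ∂_2 = (27 − 8) − 18 = 1, and ∂_2 has invariant factor 2 > 1, so H_1 ≅ Z ⊕ Z_2.
  H_2: rank ker ∂_2 − rank ∂_3 = (18 − 18) − 0 = 0, and there is no ∂_3, so H_2 ≅ 0.

H_0 = Z,  H_1 = Z ⊕ Z_2,  H_2 = 0.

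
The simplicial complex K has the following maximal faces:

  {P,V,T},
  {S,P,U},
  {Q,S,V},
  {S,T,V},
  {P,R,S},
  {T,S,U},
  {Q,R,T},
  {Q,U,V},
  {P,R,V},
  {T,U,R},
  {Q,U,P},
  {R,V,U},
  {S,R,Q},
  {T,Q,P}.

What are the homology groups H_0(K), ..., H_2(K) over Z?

H_0 = Z,  H_1 = Z^2,  H_2 = Z.

Take the total order P < Q < R < S < T < U < V on the vertex set. Then K (dimension 2) consists of the simplices:

  0-simplices (7): P, Q, R, S, T, U, V
  1-simplices (21): PQ, PR, PS, PT, PU, PV, QR, QS, QT, QU, QV, RS, RT, RU, RV, ST, SU, SV, TU, TV, UV
  2-simplices (14): PQT, PQU, PRS, PRV, PSU, PTV, QRS, QRT, QSV, QUV, RTU, RUV, STU, STV

so the chain groups are C_0 ≅ Z^7, C_1 ≅ Z^21, C_2 ≅ Z^14.

Boundary ∂_1: C_1 → C_0 maps an edge to its endpoints' difference, ∂[p,q] = q − p.
This gives a 7×21 integer matrix of rank 6; reducing to Smith normal form yields diagonal entries (1,1,1,1,1,1).

Boundary ∂_2: C_2 → C_1 maps a triangle to the signed sum of its edges. For instance
  ∂QUV = UV − QV + QU,
  ∂PTV = TV − PV + PT.
As a 21×14 matrix over Z this has rank 13, with invariant factors (1,1,1,1,1,1,1,1,1,1,1,1,1).

Now H_k = ker ∂_k / im ∂_{k+1}, so:

  H_0: rank C_0 − rank ∂_1 = 7 − 6 = 1, and the invariant factors of ∂_1 are all 1, so H_0 ≅ Z.
  H_1: rank ker ∂_1 − rank ∂_2 = (21 − 6) − 13 = 2, and the invariant factors of ∂_2 are all 1, so H_1 ≅ Z^2.
  H_2: rank ker ∂_2 − rank ∂_3 = (14 − 13) − 0 = 1, and there is no ∂_3, so H_2 ≅ Z.

As a check, the Euler characteristic is 7 − 21 + 14 = 0, which agrees with 1 − 2 + 1 = 0.
(K is a triangulation of the torus T^2.)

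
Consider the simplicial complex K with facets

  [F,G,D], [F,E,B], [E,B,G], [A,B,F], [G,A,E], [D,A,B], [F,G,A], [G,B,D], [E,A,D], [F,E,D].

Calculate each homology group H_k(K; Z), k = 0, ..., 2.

Fix the vertex order A < B < D < E < F < G and write every simplex with vertices in increasing order. Then dim K = 2 and the simplices of K are:

  0-simplices (6): A, B, D, E, F, G
  1-simplices (15): AB, AD, AE, AF, AG, BD, BE, BF, BG, DE, DF, DG, EF, EG, FG
  2-simplices (10): ABD, ABF, ADE, AEG, AFG, BDG, BEF, BEG, DEF, DFG

giving chain groups C_0 ≅ Z^6, C_1 ≅ Z^15, C_2 ≅ Z^10.

Boundary ∂_1: C_1 → C_0 maps an edge to its endpoints' difference, ∂[p,q] = q − p.
As a 6×15 matrix over Z this has rank 5, with invariant factors (1,1,1,1,1).

Boundary ∂_2: C_2 → C_1 maps a triangle to the signed sum of its edges. For instance
  ∂BEF = EF − BF + BE,
  ∂AEG = EG − AG + AE.
The 15×10 boundary matrix has rank 10 and Smith normal form diag(1,1,1,1,1,1,1,1,1,2).

From H_k ≅ ker(∂_k) / im(∂_{k+1}) we obtain:

  H_0: rank C_0 − rank ∂_1 = 6 − 5 = 1, and the invariant factors of ∂_1 are all 1, so H_0 ≅ Z.
  H_1: rank ker ∂_1 − rank ∂_2 = (15 − 5) − 10 = 0, and ∂_2 has invariant factor 2 > 1, so H_1 ≅ Z_2.
  H_2: rank ker ∂_2 − rank ∂_3 = (10 − 10) − 0 = 0, and there is no ∂_3, so H_2 ≅ 0.

As a check, the Euler characteristic is 6 − 15 + 10 = 1, which agrees with 1 − 0 + 0 = 1.
(K is a triangulation of the real projective plane RP^2.)

H_0 = Z,  H_1 = Z_2,  H_2 = 0.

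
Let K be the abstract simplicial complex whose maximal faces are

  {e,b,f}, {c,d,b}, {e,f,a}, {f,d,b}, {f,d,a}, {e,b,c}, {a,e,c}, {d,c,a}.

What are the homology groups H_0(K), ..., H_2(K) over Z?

H_0 = Z,  H_1 = 0,  H_2 = Z.

K has 6 vertices, 12 edges, 8 triangles.
rank ∂_0 = 0, rank ∂_1 = 5 ⇒ b_0 = 6 − 0 − 5 = 1; all invariant factors of ∂_1 are 1 so no torsion. So H_0 = Z.
rank ∂_1 = 5, rank ∂_2 = 7 ⇒ b_1 = 12 − 5 − 7 = 0; all invariant factors of ∂_2 are 1 so no torsion. So H_1 = 0.
rank ∂_2 = 7, rank ∂_3 = 0 ⇒ b_2 = 8 − 7 − 0 = 1. So H_2 = Z.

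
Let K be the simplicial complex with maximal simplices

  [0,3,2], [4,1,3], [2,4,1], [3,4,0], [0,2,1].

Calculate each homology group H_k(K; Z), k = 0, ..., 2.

H_0 = Z,  H_1 = Z,  H_2 = 0.

Take the total order 0 < 1 < 2 < 3 < 4 on the vertex set. Then K (dimension 2) consists of the simplices:

  0-simplices (5): [0], [1], [2], [3], [4]
  1-simplices (10): [0,1], [0,2], [0,3], [0,4], [1,2], [1,3], [1,4], [2,3], [2,4], [3,4]
  2-simplices (5): [0,1,2], [0,2,3], [0,3,4], [1,2,4], [1,3,4]

giving chain groups C_0 ≅ Z^5, C_1 ≅ Z^10, C_2 ≅ Z^5.

∂_1: C_1 → C_0 sends each edge [p,q] (with p < q) to q − p.
The resulting 5×10 matrix has rank 4, and its Smith normal form has invariant factors (1,1,1,1).

Boundary ∂_2: C_2 → C_1 maps a triangle to the signed sum of its edges. For instance
  ∂[1,2,4] = [2,4] − [1,4] + [1,2],
  ∂[0,2,3] = [2,3] − [0,3] + [0,2].
The resulting 10×5 matrix has rank 5, and its Smith normal form has invariant factors (1,1,1,1,1).

Now H_k = ker ∂_k / im ∂_{k+1}, so:

  H_0: rank C_0 − rank ∂_1 = 5 − 4 = 1, and the invariant factors of ∂_1 are all 1, so H_0 ≅ Z.
  H_1: rank ker ∂_1 − rank ∂_2 = (10 − 4) − 5 = 1, and the invariant factors of ∂_2 are all 1, so H_1 ≅ Z.
  H_2: rank ker ∂_2 − rank ∂_3 = (5 − 5) − 0 = 0, and there is no ∂_3, so H_2 ≅ 0.

As a check, the Euler characteristic is 5 − 10 + 5 = 0, which agrees with 1 − 1 + 0 = 0.
(K is a triangulation of the Möbius band.)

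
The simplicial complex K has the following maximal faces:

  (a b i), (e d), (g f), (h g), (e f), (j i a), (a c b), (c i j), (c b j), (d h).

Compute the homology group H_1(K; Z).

H_1 ≅ Z^2.

Order the vertices as a < b < c < d < e < f < g < h < i < j. Listing each simplex with vertices in this order, K has dimension 2 with simplices:

  0-simplices (10): a, b, c, d, e, f, g, h, i, j
  1-simplices (15): ab, ac, ai, aj, bc, bi, bj, ci, cj, de, dh, ef, fg, gh, ij
  2-simplices (5): abc, abi, aij, bcj, cij

so the chain groups are C_0 ≅ Z^10, C_1 ≅ Z^15, C_2 ≅ Z^5.

The boundary map ∂_1: C_1 → C_0 is given by ∂[p,q] = [q] − [p]. For instance
  ∂bj = j − b.
The 10×15 boundary matrix has rank 8 and Smith normal form diag(1,1,1,1,1,1,1,1).

Boundary ∂_2: C_2 → C_1 maps a triangle to the signed sum of its edges. For instance
  ∂abi = bi − ai + ab,
  ∂abc = bc − ac + ab.
This gives a 15×5 integer matrix of rank 5; reducing to Smith normal form yields diagonal entries (1,1,1,1,1).

Reading off H_k = ker ∂_k / im ∂_{k+1}:

  H_1: rank ker ∂_1 − rank ∂_2 = (15 − 8) − 5 = 2, and the invariant factors of ∂_2 are all 1, so H_1 ≅ Z^2.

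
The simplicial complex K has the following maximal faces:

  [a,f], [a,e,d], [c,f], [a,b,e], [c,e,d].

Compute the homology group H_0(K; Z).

H_0 = Z.

Take the total order a < b < c < d < e < f on the vertex set. Then K (dimension 2) consists of the simplices:

  0-simplices (6): a, b, c, d, e, f
  1-simplices (9): ab, ad, ae, af, be, cd, ce, cf, de
  2-simplices (3): abe, ade, cde

Hence C_0 ≅ Z^6, C_1 ≅ Z^9, C_2 ≅ Z^3.

The boundary map ∂_1: C_1 → C_0 sends each edge [p,q] (with p < q) to q − p. For instance
  ∂de = e − d.
This gives a 6×9 integer matrix of rank 5; reducing to Smith normal form yields diagonal entries (1,1,1,1,1).

∂_2: C_2 → C_1 acts by ∂[p,q,r] = [q,r] − [p,r] + [p,q]. For instance
  ∂ade = de − ae + ad,
  ∂cde = de − ce + cd.
As a 9×3 matrix over Z this has rank 3, with invariant factors (1,1,1).

Computing H_k = (kernel of ∂_k) / (image of ∂_{k+1}):

  H_0: rank C_0 − rank ∂_1 = 6 − 5 = 1, and the invariant factors of ∂_1 are all 1, so H_0 ≅ Z.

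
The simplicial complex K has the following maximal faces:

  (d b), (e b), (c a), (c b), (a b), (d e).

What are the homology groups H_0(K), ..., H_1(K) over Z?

K has 5 vertices, 6 edges.
rank ∂_0 = 0, rank ∂_1 = 4 ⇒ b_0 = 5 − 0 − 4 = 1; all invariant factors of ∂_1 are 1 so no torsion. So H_0 ≅ Z.
rank ∂_1 = 4, rank ∂_2 = 0 ⇒ b_1 = 6 − 4 − 0 = 2. So H_1 ≅ Z^2.

H_0 = Z,  H_1 = Z^2.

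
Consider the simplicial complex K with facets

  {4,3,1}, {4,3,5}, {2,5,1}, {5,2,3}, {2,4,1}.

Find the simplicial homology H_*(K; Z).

Order the vertices as 1 < 2 < 3 < 4 < 5. Listing each simplex with vertices in this order, K has dimension 2 with simplices:

  0-simplices (5): [1], [2], [3], [4], [5]
  1-simplices (10): [1,2], [1,3], [1,4], [1,5], [2,3], [2,4], [2,5], [3,4], [3,5], [4,5]
  2-simplices (5): [1,2,4], [1,2,5], [1,3,4], [2,3,5], [3,4,5]

so the chain groups are C_0 ≅ Z^5, C_1 ≅ Z^10, C_2 ≅ Z^5.

The boundary map ∂_1: C_1 → C_0 is given by ∂[p,q] = [q] − [p].
The 5×10 boundary matrix has rank 4 and Smith normal form diag(1,1,1,1).

Boundary ∂_2: C_2 → C_1 sends each 2-simplex [p,q,r] to [q,r] − [p,r] + [p,q]. For instance
  ∂[2,3,5] = [3,5] − [2,5] + [2,3],
  ∂[1,3,4] = [3,4] − [1,4] + [1,3].
As a 10×5 matrix over Z this has rank 5, with invariant factors (1,1,1,1,1).

Now H_k = ker ∂_k / im ∂_{k+1}, so:

  H_0: rank C_0 − rank ∂_1 = 5 − 4 = 1, and the invariant factors of ∂_1 are all 1, so H_0 = Z.
  H_1: rank ker ∂_1 − rank ∂_2 = (10 − 4) − 5 = 1, and the invariant factors of ∂_2 are all 1, so H_1 = Z.
  H_2: rank ker ∂_2 − rank ∂_3 = (5 − 5) − 0 = 0, and there is no ∂_3, so H_2 = 0.

H_0 ≅ Z,  H_1 ≅ Z,  H_2 = 0.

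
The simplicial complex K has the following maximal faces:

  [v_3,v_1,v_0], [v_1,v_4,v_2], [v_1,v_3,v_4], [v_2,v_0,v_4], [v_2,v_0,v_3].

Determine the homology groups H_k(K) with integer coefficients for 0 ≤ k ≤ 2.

H_0 = Z,  H_1 = Z,  H_2 = 0.

Take the total order v_0 < v_1 < v_2 < v_3 < v_4 on the vertex set. Then K (dimension 2) consists of the simplices:

  0-simplices (5): [v_0], [v_1], [v_2], [v_3], [v_4]
  1-simplices (10): [v_0,v_1], [v_0,v_2], [v_0,v_3], [v_0,v_4], [v_1,v_2], [v_1,v_3], [v_1,v_4], [v_2,v_3], [v_2,v_4], [v_3,v_4]
  2-simplices (5): [v_0,v_1,v_3], [v_0,v_2,v_3], [v_0,v_2,v_4], [v_1,v_2,v_4], [v_1,v_3,v_4]

giving chain groups C_0 ≅ Z^5, C_1 ≅ Z^10, C_2 ≅ Z^5.

The boundary map ∂_1: C_1 → C_0 is given by ∂[p,q] = [q] − [p].
As a 5×10 matrix over Z this has rank 4, with invariant factors (1,1,1,1).

The boundary map ∂_2: C_2 → C_1 maps a triangle to the signed sum of its edges. For instance
  ∂[v_1,v_2,v_4] = [v_2,v_4] − [v_1,v_4] + [v_1,v_2],
  ∂[v_0,v_2,v_3] = [v_2,v_3] − [v_0,v_3] + [v_0,v_2].
This gives a 10×5 integer matrix of rank 5; reducing to Smith normal form yields diagonal entries (1,1,1,1,1).

Reading off H_k = ker ∂_k / im ∂_{k+1}:

  H_0: rank C_0 − rank ∂_1 = 5 − 4 = 1, and the invariant factors of ∂_1 are all 1, so H_0 = Z.
  H_1: rank ker ∂_1 − rank ∂_2 = (10 − 4) − 5 = 1, and the invariant factors of ∂_2 are all 1, so H_1 = Z.
  H_2: rank ker ∂_2 − rank ∂_3 = (5 − 5) − 0 = 0, and there is no ∂_3, so H_2 = 0.

As a check, the Euler characteristic is 5 − 10 + 5 = 0, which agrees with 1 − 1 + 0 = 0.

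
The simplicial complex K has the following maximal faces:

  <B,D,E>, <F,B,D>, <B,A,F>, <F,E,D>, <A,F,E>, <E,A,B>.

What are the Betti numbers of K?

b_0 = 1, b_1 = 0, b_2 = 1.

Take the total order A < B < D < E < F on the vertex set. Then K (dimension 2) consists of the simplices:

  0-simplices (5): A, B, D, E, F
  1-simplices (9): AB, AE, AF, BD, BE, BF, DE, DF, EF
  2-simplices (6): ABE, ABF, AEF, BDE, BDF, DEF

so the chain groups are C_0 ≅ Z^5, C_1 ≅ Z^9, C_2 ≅ Z^6.

Boundary ∂_1: C_1 → C_0 is given by ∂[p,q] = [q] − [p]. For instance
  ∂AF = F − A.
This gives a 5×9 integer matrix of rank 4; reducing to Smith normal form yields diagonal entries (1,1,1,1).

Boundary ∂_2: C_2 → C_1 sends each 2-simplex [p,q,r] to [q,r] − [p,r] + [p,q]. For instance
  ∂ABF = BF − AF + AB,
  ∂BDE = DE − BE + BD.
As a 9×6 matrix over Z this has rank 5, with invariant factors (1,1,1,1,1).

From H_k ≅ ker(∂_k) / im(∂_{k+1}) we obtain:

  H_0: rank C_0 − rank ∂_1 = 5 − 4 = 1, and the invariant factors of ∂_1 are all 1, so H_0 ≅ Z.
  H_1: rank ker ∂_1 − rank ∂_2 = (9 − 4) − 5 = 0, and the invariant factors of ∂_2 are all 1, so H_1 ≅ 0.
  H_2: rank ker ∂_2 − rank ∂_3 = (6 − 5) − 0 = 1, and there is no ∂_3, so H_2 ≅ Z.

Hence the Betti numbers are b_0 = 1, b_1 = 0, b_2 = 1.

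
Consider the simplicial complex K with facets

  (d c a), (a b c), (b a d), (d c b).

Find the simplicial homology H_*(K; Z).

Order the vertices as a < b < c < d. Listing each simplex with vertices in this order, K has dimension 2 with simplices:

  0-simplices (4): a, b, c, d
  1-simplices (6): ab, ac, ad, bc, bd, cd
  2-simplices (4): abc, abd, acd, bcd

giving chain groups C_0 ≅ Z^4, C_1 ≅ Z^6, C_2 ≅ Z^4.

The boundary map ∂_1: C_1 → C_0 is given by ∂[p,q] = [q] − [p]. For instance
  ∂ac = c − a.
This gives a 4×6 integer matrix of rank 3; reducing to Smith normal form yields diagonal entries (1,1,1).

Boundary ∂_2: C_2 → C_1 sends each 2-simplex [p,q,r] to [q,r] − [p,r] + [p,q]. For instance
  ∂bcd = cd − bd + bc,
  ∂abd = bd − ad + ab.
As a 6×4 matrix over Z this has rank 3, with invariant factors (1,1,1).

Now H_k = ker ∂_k / im ∂_{k+1}, so:

  H_0: rank C_0 − rank ∂_1 = 4 − 3 = 1, and the invariant factors of ∂_1 are all 1, so H_0 ≅ Z.
  H_1: rank ker ∂_1 − rank ∂_2 = (6 − 3) − 3 = 0, and the invariant factors of ∂_2 are all 1, so H_1 ≅ 0.
  H_2: rank ker ∂_2 − rank ∂_3 = (4 − 3) − 0 = 1, and there is no ∂_3, so H_2 ≅ Z.

As a check, the Euler characteristic is 4 − 6 + 4 = 2, which agrees with 1 − 0 + 1 = 2.

H_0 = Z,  H_1 = 0,  H_2 = Z.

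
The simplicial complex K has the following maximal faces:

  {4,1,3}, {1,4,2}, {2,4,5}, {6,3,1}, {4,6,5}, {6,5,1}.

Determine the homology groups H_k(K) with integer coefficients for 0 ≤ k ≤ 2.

H_0 = Z,  H_1 = Z,  H_2 = 0.

We work with the vertex ordering 1 < 2 < 3 < 4 < 5 < 6. The simplices of K, each written with vertices in increasing order, are:

  0-simplices (6): [1], [2], [3], [4], [5], [6]
  1-simplices (12): [1,2], [1,3], [1,4], [1,5], [1,6], [2,4], [2,5], [3,4], [3,6], [4,5], [4,6], [5,6]
  2-simplices (6): [1,2,4], [1,3,4], [1,3,6], [1,5,6], [2,4,5], [4,5,6]

Hence C_0 ≅ Z^6, C_1 ≅ Z^12, C_2 ≅ Z^6.

∂_1: C_1 → C_0 maps an edge to its endpoints' difference, ∂[p,q] = q − p. For instance
  ∂[1,2] = [2] − [1].
The resulting 6×12 matrix has rank 5, and its Smith normal form has invariant factors (1,1,1,1,1).

The boundary map ∂_2: C_2 → C_1 sends each 2-simplex [p,q,r] to [q,r] − [p,r] + [p,q]. For instance
  ∂[1,3,4] = [3,4] − [1,4] + [1,3],
  ∂[1,3,6] = [3,6] − [1,6] + [1,3].
The resulting 12×6 matrix has rank 6, and its Smith normal form has invariant factors (1,1,1,1,1,1).

Reading off H_k = ker ∂_k / im ∂_{k+1}:

  H_0: rank C_0 − rank ∂_1 = 6 − 5 = 1, and the invariant factors of ∂_1 are all 1, so H_0 = Z.
  H_1: rank ker ∂_1 − rank ∂_2 = (12 − 5) − 6 = 1, and the invariant factors of ∂_2 are all 1, so H_1 = Z.
  H_2: rank ker ∂_2 − rank ∂_3 = (6 − 6) − 0 = 0, and there is no ∂_3, so H_2 = 0.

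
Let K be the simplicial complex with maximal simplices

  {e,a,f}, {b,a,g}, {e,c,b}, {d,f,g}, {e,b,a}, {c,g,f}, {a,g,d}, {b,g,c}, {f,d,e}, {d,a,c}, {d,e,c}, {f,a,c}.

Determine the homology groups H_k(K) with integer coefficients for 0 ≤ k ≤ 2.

H_0 = Z,  H_1 = Z/2Z,  H_2 = 0.

Fix the vertex order a < b < c < d < e < f < g and write every simplex with vertices in increasing order. Then dim K = 2 and the simplices of K are:

  0-simplices (7): a, b, c, d, e, f, g
  1-simplices (18): ab, ac, ad, ae, af, ag, bc, be, bg, cd, ce, cf, cg, de, df, dg, ef, fg
  2-simplices (12): abe, abg, acd, acf, adg, aef, bce, bcg, cde, cfg, def, dfg

giving chain groups C_0 ≅ Z^7, C_1 ≅ Z^18, C_2 ≅ Z^12.

The boundary map ∂_1: C_1 → C_0 maps an edge to its endpoints' difference, ∂[p,q] = q − p.
This gives a 7×18 integer matrix of rank 6; reducing to Smith normal form yields diagonal entries (1,1,1,1,1,1).

∂_2: C_2 → C_1 maps a triangle to the signed sum of its edges. For instance
  ∂cfg = fg − cg + cf,
  ∂dfg = fg − dg + df.
The resulting 18×12 matrix has rank 12, and its Smith normal form has invariant factors (1,1,1,1,1,1,1,1,1,1,1,2).

Computing H_k = (kernel of ∂_k) / (image of ∂_{k+1}):

  H_0: rank C_0 − rank ∂_1 = 7 − 6 = 1, and the invariant factors of ∂_1 are all 1, so H_0 = Z.
  H_1: rank ker ∂_1 − rank ∂_2 = (18 − 6) − 12 = 0, and ∂_2 has invariant factor 2 > 1, so H_1 = Z/2Z.
  H_2: rank ker ∂_2 − rank ∂_3 = (12 − 12) − 0 = 0, and there is no ∂_3, so H_2 = 0.

(K is a triangulation of the real projective plane RP^2.)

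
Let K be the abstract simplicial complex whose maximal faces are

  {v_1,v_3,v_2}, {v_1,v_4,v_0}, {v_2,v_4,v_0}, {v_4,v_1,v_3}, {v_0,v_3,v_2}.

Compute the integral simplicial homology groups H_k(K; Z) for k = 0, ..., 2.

Take the total order v_0 < v_1 < v_2 < v_3 < v_4 on the vertex set. Then K (dimension 2) consists of the simplices:

  0-simplices (5): [v_0], [v_1], [v_2], [v_3], [v_4]
  1-simplices (10): [v_0,v_1], [v_0,v_2], [v_0,v_3], [v_0,v_4], [v_1,v_2], [v_1,v_3], [v_1,v_4], [v_2,v_3], [v_2,v_4], [v_3,v_4]
  2-simplices (5): [v_0,v_1,v_4], [v_0,v_2,v_3], [v_0,v_2,v_4], [v_1,v_2,v_3], [v_1,v_3,v_4]

Hence C_0 ≅ Z^5, C_1 ≅ Z^10, C_2 ≅ Z^5.

∂_1: C_1 → C_0 sends each edge [p,q] (with p < q) to q − p. For instance
  ∂[v_2,v_4] = [v_4] − [v_2].
As a 5×10 matrix over Z this has rank 4, with invariant factors (1,1,1,1).

∂_2: C_2 → C_1 acts by ∂[p,q,r] = [q,r] − [p,r] + [p,q]. For instance
  ∂[v_0,v_2,v_4] = [v_2,v_4] − [v_0,v_4] + [v_0,v_2],
  ∂[v_0,v_1,v_4] = [v_1,v_4] − [v_0,v_4] + [v_0,v_1].
The 10×5 boundary matrix has rank 5 and Smith normal form diag(1,1,1,1,1).

Computing H_k = (kernel of ∂_k) / (image of ∂_{k+1}):

  H_0: rank C_0 − rank ∂_1 = 5 − 4 = 1, and the invariant factors of ∂_1 are all 1, so H_0 ≅ Z.
  H_1: rank ker ∂_1 − rank ∂_2 = (10 − 4) − 5 = 1, and the invariant factors of ∂_2 are all 1, so H_1 ≅ Z.
  H_2: rank ker ∂_2 − rank ∂_3 = (5 − 5) − 0 = 0, and there is no ∂_3, so H_2 ≅ 0.

H_0 = Z,  H_1 = Z,  H_2 = 0.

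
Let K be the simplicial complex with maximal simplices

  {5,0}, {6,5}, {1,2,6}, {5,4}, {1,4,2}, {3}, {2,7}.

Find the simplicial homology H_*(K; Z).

H_0 = Z^2,  H_1 = Z,  H_2 = 0.

Fix the vertex order 0 < 1 < 2 < 3 < 4 < 5 < 6 < 7 and write every simplex with vertices in increasing order. Then dim K = 2 and the simplices of K are:

  0-simplices (8): [0], [1], [2], [3], [4], [5], [6], [7]
  1-simplices (9): [0,5], [1,2], [1,4], [1,6], [2,4], [2,6], [2,7], [4,5], [5,6]
  2-simplices (2): [1,2,4], [1,2,6]

giving chain groups C_0 ≅ Z^8, C_1 ≅ Z^9, C_2 ≅ Z^2.

The boundary map ∂_1: C_1 → C_0 is given by ∂[p,q] = [q] − [p]. For instance
  ∂[0,5] = [5] − [0].
As a 8×9 matrix over Z this has rank 6, with invariant factors (1,1,1,1,1,1).

The boundary map ∂_2: C_2 → C_1 acts by ∂[p,q,r] = [q,r] − [p,r] + [p,q]. For instance
  ∂[1,2,4] = [2,4] − [1,4] + [1,2],
  ∂[1,2,6] = [2,6] − [1,6] + [1,2].
The resulting 9×2 matrix has rank 2, and its Smith normal form has invariant factors (1,1).

Computing H_k = (kernel of ∂_k) / (image of ∂_{k+1}):

  H_0: rank C_0 − rank ∂_1 = 8 − 6 = 2, and the invariant factors of ∂_1 are all 1, so H_0 = Z^2.
  H_1: rank ker ∂_1 − rank ∂_2 = (9 − 6) − 2 = 1, and the invariant factors of ∂_2 are all 1, so H_1 = Z.
  H_2: rank ker ∂_2 − rank ∂_3 = (2 − 2) − 0 = 0, and there is no ∂_3, so H_2 = 0.

As a check, the Euler characteristic is 8 − 9 + 2 = 1, which agrees with 2 − 1 + 0 = 1.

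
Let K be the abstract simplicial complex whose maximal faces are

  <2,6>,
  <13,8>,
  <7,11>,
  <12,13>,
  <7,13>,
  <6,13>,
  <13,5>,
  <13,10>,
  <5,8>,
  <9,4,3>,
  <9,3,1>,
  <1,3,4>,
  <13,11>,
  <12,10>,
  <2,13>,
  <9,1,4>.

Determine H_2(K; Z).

K has 13 vertices, 18 edges, 4 triangles.
rank ∂_2 = 3, rank ∂_3 = 0 ⇒ b_2 = 4 − 3 − 0 = 1. So H_2 ≅ Z.

H_2 ≅ Z.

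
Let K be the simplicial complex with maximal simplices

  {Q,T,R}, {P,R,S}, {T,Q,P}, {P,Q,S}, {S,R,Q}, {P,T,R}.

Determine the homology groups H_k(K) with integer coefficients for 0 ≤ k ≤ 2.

Fix the vertex order P < Q < R < S < T and write every simplex with vertices in increasing order. Then dim K = 2 and the simplices of K are:

  0-simplices (5): P, Q, R, S, T
  1-simplices (9): PQ, PR, PS, PT, QR, QS, QT, RS, RT
  2-simplices (6): PQS, PQT, PRS, PRT, QRS, QRT

giving chain groups C_0 ≅ Z^5, C_1 ≅ Z^9, C_2 ≅ Z^6.

The boundary map ∂_1: C_1 → C_0 maps an edge to its endpoints' difference, ∂[p,q] = q − p. For instance
  ∂QR = R − Q.
The 5×9 boundary matrix has rank 4 and Smith normal form diag(1,1,1,1).

The boundary map ∂_2: C_2 → C_1 acts by ∂[p,q,r] = [q,r] − [p,r] + [p,q]. For instance
  ∂PQS = QS − PS + PQ,
  ∂PRS = RS − PS + PR.
The resulting 9×6 matrix has rank 5, and its Smith normal form has invariant factors (1,1,1,1,1).

From H_k ≅ ker(∂_k) / im(∂_{k+1}) we obtain:

  H_0: rank C_0 − rank ∂_1 = 5 − 4 = 1, and the invariant factors of ∂_1 are all 1, so H_0 = Z.
  H_1: rank ker ∂_1 − rank ∂_2 = (9 − 4) − 5 = 0, and the invariant factors of ∂_2 are all 1, so H_1 = 0.
  H_2: rank ker ∂_2 − rank ∂_3 = (6 − 5) − 0 = 1, and there is no ∂_3, so H_2 = Z.

(K is a triangulation of the 2-sphere S^2.)

H_0 = Z,  H_1 = 0,  H_2 = Z.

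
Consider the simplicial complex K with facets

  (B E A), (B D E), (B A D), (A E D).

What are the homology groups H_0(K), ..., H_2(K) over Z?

H_0 ≅ Z,  H_1 = 0,  H_2 ≅ Z.

Take the total order A < B < D < E on the vertex set. Then K (dimension 2) consists of the simplices:

  0-simplices (4): A, B, D, E
  1-simplices (6): AB, AD, AE, BD, BE, DE
  2-simplices (4): ABD, ABE, ADE, BDE

Hence C_0 ≅ Z^4, C_1 ≅ Z^6, C_2 ≅ Z^4.

∂_1: C_1 → C_0 sends each edge [p,q] (with p < q) to q − p.
The resulting 4×6 matrix has rank 3, and its Smith normal form has invariant factors (1,1,1).

∂_2: C_2 → C_1 acts by ∂[p,q,r] = [q,r] − [p,r] + [p,q]. For instance
  ∂ABD = BD − AD + AB,
  ∂ABE = BE − AE + AB.
This gives a 6×4 integer matrix of rank 3; reducing to Smith normal form yields diagonal entries (1,1,1).

Now H_k = ker ∂_k / im ∂_{k+1}, so:

  H_0: rank C_0 − rank ∂_1 = 4 − 3 = 1, and the invariant factors of ∂_1 are all 1, so H_0 ≅ Z.
  H_1: rank ker ∂_1 − rank ∂_2 = (6 − 3) − 3 = 0, and the invariant factors of ∂_2 are all 1, so H_1 ≅ 0.
  H_2: rank ker ∂_2 − rank ∂_3 = (4 − 3) − 0 = 1, and there is no ∂_3, so H_2 ≅ Z.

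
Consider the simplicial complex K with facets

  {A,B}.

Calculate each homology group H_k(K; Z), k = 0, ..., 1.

H_0 ≅ Z,  H_1 = 0.

Take the total order A < B on the vertex set. Then K (dimension 1) consists of the simplices:

  0-simplices (2): A, B
  1-simplices (1): AB

Hence C_0 ≅ Z^2, C_1 ≅ Z^1.

The boundary map ∂_1: C_1 → C_0 is given by ∂[p,q] = [q] − [p]. For instance
  ∂AB = B − A.
The resulting 2×1 matrix has rank 1, and its Smith normal form has invariant factors (1).

Now H_k = ker ∂_k / im ∂_{k+1}, so:

  H_0: rank C_0 − rank ∂_1 = 2 − 1 = 1, and the invariant factors of ∂_1 are all 1, so H_0 ≅ Z.
  H_1: rank ker ∂_1 − rank ∂_2 = (1 − 1) − 0 = 0, and there is no ∂_2, so H_1 ≅ 0.

As a check, the Euler characteristic is 2 − 1 = 1, which agrees with 1 − 0 = 1.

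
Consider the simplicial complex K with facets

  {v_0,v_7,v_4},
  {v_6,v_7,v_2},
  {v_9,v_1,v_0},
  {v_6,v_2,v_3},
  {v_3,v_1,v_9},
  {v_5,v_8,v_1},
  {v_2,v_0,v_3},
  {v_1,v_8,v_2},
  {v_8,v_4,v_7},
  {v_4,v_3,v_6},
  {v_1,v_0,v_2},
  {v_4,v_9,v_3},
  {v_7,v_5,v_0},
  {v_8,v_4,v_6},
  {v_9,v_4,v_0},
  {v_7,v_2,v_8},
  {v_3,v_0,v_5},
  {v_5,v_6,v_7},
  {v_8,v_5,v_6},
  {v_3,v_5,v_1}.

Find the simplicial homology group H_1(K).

Take the total order v_0 < v_1 < v_2 < v_3 < v_4 < v_5 < v_6 < v_7 < v_8 < v_9 on the vertex set. Then K (dimension 2) consists of the simplices:

  0-simplices (10): [v_0], [v_1], [v_2], [v_3], [v_4], [v_5], [v_6], [v_7], [v_8], [v_9]
  1-simplices (30): (30 of them)
  2-simplices (20): (20 of them)

giving chain groups C_0 ≅ Z^10, C_1 ≅ Z^30, C_2 ≅ Z^20.

The boundary map ∂_1: C_1 → C_0 is given by ∂[p,q] = [q] − [p]. For instance
  ∂[v_2,v_7] = [v_7] − [v_2].
The 10×30 boundary matrix has rank 9 and Smith normal form diag(1,1,1,1,1,1,1,1,1).

∂_2: C_2 → C_1 maps a triangle to the signed sum of its edges. For instance
  ∂[v_1,v_3,v_5] = [v_3,v_5] − [v_1,v_5] + [v_1,v_3],
  ∂[v_2,v_7,v_8] = [v_7,v_8] − [v_2,v_8] + [v_2,v_7].
This gives a 30×20 integer matrix of rank 20; reducing to Smith normal form yields diagonal entries (1,1,1,1,1,1,1,1,1,1,1,1,1,1,1,1,1,1,1,2).

Reading off H_k = ker ∂_k / im ∂_{k+1}:

  H_1: rank ker ∂_1 − rank ∂_2 = (30 − 9) − 20 = 1, and ∂_2 has invariant factor 2 > 1, so H_1 = Z ⊕ Z/2Z.

(K is a triangulation of the Klein bottle.)

H_1 ≅ Z ⊕ Z/2Z.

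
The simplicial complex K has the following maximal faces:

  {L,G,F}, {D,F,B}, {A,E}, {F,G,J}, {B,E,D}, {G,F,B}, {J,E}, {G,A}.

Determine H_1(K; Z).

H_1 ≅ Z^2.

K has 8 vertices, 14 edges, 5 triangles.
rank ∂_1 = 7, rank ∂_2 = 5 ⇒ b_1 = 14 − 7 − 5 = 2; all invariant factors of ∂_2 are 1 so no torsion. So H_1 = Z^2.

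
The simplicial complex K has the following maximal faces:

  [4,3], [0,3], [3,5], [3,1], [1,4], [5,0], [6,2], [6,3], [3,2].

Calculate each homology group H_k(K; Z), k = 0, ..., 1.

We work with the vertex ordering 0 < 1 < 2 < 3 < 4 < 5 < 6. The simplices of K, each written with vertices in increasing order, are:

  0-simplices (7): [0], [1], [2], [3], [4], [5], [6]
  1-simplices (9): [0,3], [0,5], [1,3], [1,4], [2,3], [2,6], [3,4], [3,5], [3,6]

giving chain groups C_0 ≅ Z^7, C_1 ≅ Z^9.

∂_1: C_1 → C_0 is given by ∂[p,q] = [q] − [p].
This gives a 7×9 integer matrix of rank 6; reducing to Smith normal form yields diagonal entries (1,1,1,1,1,1).

Now H_k = ker ∂_k / im ∂_{k+1}, so:

  H_0: rank C_0 − rank ∂_1 = 7 − 6 = 1, and the invariant factors of ∂_1 are all 1, so H_0 ≅ Z.
  H_1: rank ker ∂_1 − rank ∂_2 = (9 − 6) − 0 = 3, and there is no ∂_2, so H_1 ≅ Z^3.

(K is a triangulation of a wedge of 3 circles.)

H_0 ≅ Z,  H_1 ≅ Z^3.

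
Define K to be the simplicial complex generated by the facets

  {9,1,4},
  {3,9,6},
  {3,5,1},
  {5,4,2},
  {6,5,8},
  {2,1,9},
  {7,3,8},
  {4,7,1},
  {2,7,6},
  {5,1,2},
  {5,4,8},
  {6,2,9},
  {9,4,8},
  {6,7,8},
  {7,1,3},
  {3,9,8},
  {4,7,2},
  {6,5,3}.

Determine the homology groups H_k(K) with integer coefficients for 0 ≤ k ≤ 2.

We work with the vertex ordering 1 < 2 < 3 < 4 < 5 < 6 < 7 < 8 < 9. The simplices of K, each written with vertices in increasing order, are:

  0-simplices (9): [1], [2], [3], [4], [5], [6], [7], [8], [9]
  1-simplices (27): (27 of them)
  2-simplices (18): [1,2,5], [1,2,9], [1,3,5], [1,3,7], [1,4,7], [1,4,9], [2,4,5], [2,4,7], [2,6,7], [2,6,9], [3,5,6], [3,6,9], [3,7,8], [3,8,9], [4,5,8], [4,8,9], [5,6,8], [6,7,8]

Hence C_0 ≅ Z^9, C_1 ≅ Z^27, C_2 ≅ Z^18.

The boundary map ∂_1: C_1 → C_0 sends each edge [p,q] (with p < q) to q − p.
The 9×27 boundary matrix has rank 8 and Smith normal form diag(1,1,1,1,1,1,1,1).

Boundary ∂_2: C_2 → C_1 sends each 2-simplex [p,q,r] to [q,r] − [p,r] + [p,q]. For instance
  ∂[3,7,8] = [7,8] − [3,8] + [3,7],
  ∂[3,5,6] = [5,6] − [3,6] + [3,5].
This gives a 27×18 integer matrix of rank 18; reducing to Smith normal form yields diagonal entries (1,1,1,1,1,1,1,1,1,1,1,1,1,1,1,1,1,2).

Reading off H_k = ker ∂_k / im ∂_{k+1}:

  H_0: rank C_0 − rank ∂_1 = 9 − 8 = 1, and the invariant factors of ∂_1 are all 1, so H_0 = Z.
  H_1: rank ker ∂_1 − rank ∂_2 = (27 − 8) − 18 = 1, and ∂_2 has invariant factor 2 > 1, so H_1 = Z ⊕ Z/2Z.
  H_2: rank ker ∂_2 − rank ∂_3 = (18 − 18) − 0 = 0, and there is no ∂_3, so H_2 = 0.

As a check, the Euler characteristic is 9 − 27 + 18 = 0, which agrees with 1 − 1 + 0 = 0.
(K is a triangulation of the Klein bottle.)

H_0 ≅ Z,  H_1 ≅ Z ⊕ Z/2Z,  H_2 = 0.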